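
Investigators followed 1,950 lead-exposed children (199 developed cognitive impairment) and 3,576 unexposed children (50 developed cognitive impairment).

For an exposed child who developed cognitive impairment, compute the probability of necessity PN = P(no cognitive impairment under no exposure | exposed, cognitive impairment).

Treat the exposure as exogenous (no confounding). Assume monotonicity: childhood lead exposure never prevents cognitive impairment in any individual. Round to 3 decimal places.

p₁ = P(outcome | exposed) = 199/1950 = 0.10205
p₀ = P(outcome | unexposed) = 50/3576 = 0.013982
Under exogeneity and monotonicity, PN = (p₁ − p₀) / p₁.
PN = (0.10205 − 0.013982) / 0.10205 = 0.088069 / 0.10205 ≈ 0.8630

PN ≈ 0.863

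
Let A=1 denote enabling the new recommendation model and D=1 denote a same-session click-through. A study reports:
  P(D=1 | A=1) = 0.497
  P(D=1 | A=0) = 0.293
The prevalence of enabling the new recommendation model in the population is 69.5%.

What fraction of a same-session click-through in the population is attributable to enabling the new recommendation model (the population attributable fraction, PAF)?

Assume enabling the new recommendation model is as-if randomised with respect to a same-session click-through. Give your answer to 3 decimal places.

Let p₁ = 0.497, p₀ = 0.293.
Overall risk P(Y=1) = π·p₁ + (1−π)·p₀ = 0.695×0.497 + 0.305×0.293 = 0.43478.
Under exogeneity, PAF = [P(Y=1) − p₀] / P(Y=1).
PAF = (0.43478 − 0.293) / 0.43478 ≈ 0.3261

PAF ≈ 0.326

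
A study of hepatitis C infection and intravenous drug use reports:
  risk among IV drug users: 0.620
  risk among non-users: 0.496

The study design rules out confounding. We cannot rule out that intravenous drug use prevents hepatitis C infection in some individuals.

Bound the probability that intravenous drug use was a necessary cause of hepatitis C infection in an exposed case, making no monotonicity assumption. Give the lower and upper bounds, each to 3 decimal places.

0.200 ≤ PN ≤ 0.813

Let p₁ = 0.62, p₀ = 0.496.
Under exogeneity alone the bounds on PN are max{0,(p₁−p₀)/p₁} ≤ PN ≤ min{1,(1−p₀)/p₁}.
  lower = (p₁ − p₀)/p₁ = 0.124 / 0.62 ≈ 0.2000
  upper = min{1, (1 − p₀)/p₁} = 0.504 / 0.62 ≈ 0.8129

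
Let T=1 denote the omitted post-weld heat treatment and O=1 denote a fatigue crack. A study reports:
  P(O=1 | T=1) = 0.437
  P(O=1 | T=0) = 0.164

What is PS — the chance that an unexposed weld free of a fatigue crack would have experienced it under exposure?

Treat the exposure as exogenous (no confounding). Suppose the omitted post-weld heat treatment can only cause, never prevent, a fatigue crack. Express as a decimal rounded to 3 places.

PS ≈ 0.327

Let p₁ = 0.437, p₀ = 0.164.
Under exogeneity and monotonicity, PS = (p₁ − p₀) / (1 − p₀).
PS = (0.437 − 0.164) / (1 − 0.164) = 0.273 / 0.836 ≈ 0.3266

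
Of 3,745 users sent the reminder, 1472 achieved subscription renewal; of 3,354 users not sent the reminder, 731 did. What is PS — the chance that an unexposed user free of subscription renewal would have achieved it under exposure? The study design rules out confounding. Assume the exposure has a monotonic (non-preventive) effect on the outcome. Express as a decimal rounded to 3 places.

p₁ = P(outcome | exposed) = 1472/3745 = 0.39306
p₀ = P(outcome | unexposed) = 731/3354 = 0.21795
Under exogeneity and monotonicity, PS = (p₁ − p₀) / (1 − p₀).
PS = (0.39306 − 0.21795) / (1 − 0.21795) = 0.17511 / 0.78205 ≈ 0.2239

PS ≈ 0.224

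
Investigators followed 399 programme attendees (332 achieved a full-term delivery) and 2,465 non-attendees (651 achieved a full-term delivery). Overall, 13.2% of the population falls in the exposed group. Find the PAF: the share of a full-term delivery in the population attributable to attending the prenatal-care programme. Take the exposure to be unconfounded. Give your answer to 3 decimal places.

p₁ = P(outcome | exposed) = 332/399 = 0.83208
p₀ = P(outcome | unexposed) = 651/2465 = 0.2641
Overall risk P(Y=1) = π·p₁ + (1−π)·p₀ = 0.132×0.83208 + 0.868×0.2641 = 0.33907.
Under exogeneity, PAF = [P(Y=1) − p₀] / P(Y=1).
PAF = (0.33907 − 0.2641) / 0.33907 ≈ 0.2211

PAF ≈ 0.221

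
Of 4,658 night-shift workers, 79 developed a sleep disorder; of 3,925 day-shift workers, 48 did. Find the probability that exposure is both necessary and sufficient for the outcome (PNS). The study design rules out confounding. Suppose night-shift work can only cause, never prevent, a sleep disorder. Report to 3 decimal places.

PNS ≈ 0.005

p₁ = P(outcome | exposed) = 79/4658 = 0.01696
p₀ = P(outcome | unexposed) = 48/3925 = 0.012229
Under exogeneity and monotonicity, PNS = p₁ − p₀.
PNS = 0.01696 − 0.012229 = 0.0047308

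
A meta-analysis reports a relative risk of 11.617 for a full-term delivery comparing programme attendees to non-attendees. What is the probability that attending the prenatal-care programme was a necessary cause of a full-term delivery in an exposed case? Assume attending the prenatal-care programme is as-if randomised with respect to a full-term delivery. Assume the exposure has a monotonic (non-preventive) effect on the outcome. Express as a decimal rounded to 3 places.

Under exogeneity and monotonicity, PN = (RR − 1) / RR = 1 − 1/RR.
PN = (11.617 − 1) / 11.617 = 10.62 / 11.617 ≈ 0.9139

PN ≈ 0.914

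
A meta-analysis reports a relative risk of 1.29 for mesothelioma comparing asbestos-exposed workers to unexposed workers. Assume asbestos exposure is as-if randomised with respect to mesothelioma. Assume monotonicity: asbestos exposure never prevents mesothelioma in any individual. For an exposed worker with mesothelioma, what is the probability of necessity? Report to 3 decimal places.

Under exogeneity and monotonicity, PN = (RR − 1) / RR = 1 − 1/RR.
PN = (1.29 − 1) / 1.29 = 0.29 / 1.29 ≈ 0.2248

PN ≈ 0.225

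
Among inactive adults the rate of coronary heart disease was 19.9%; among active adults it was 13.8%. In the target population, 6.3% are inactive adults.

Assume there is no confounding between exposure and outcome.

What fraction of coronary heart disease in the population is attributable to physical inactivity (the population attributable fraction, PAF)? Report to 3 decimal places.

p₁ = 0.199, p₀ = 0.138.
Overall risk P(Y=1) = π·p₁ + (1−π)·p₀ = 0.063×0.199 + 0.937×0.138 = 0.14184.
Under exogeneity, PAF = [P(Y=1) − p₀] / P(Y=1).
PAF = (0.14184 − 0.138) / 0.14184 ≈ 0.0271

PAF ≈ 0.027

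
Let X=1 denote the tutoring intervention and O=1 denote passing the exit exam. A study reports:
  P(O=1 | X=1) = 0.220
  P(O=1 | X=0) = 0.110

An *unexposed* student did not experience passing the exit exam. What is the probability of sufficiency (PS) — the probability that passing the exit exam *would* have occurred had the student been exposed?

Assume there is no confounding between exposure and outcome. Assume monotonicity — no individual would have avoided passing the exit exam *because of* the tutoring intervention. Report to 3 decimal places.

PS ≈ 0.124

Let p₁ = 0.22, p₀ = 0.11.
Under exogeneity and monotonicity, PS = (p₁ − p₀) / (1 − p₀).
PS = (0.22 − 0.11) / (1 − 0.11) = 0.11 / 0.89 ≈ 0.1236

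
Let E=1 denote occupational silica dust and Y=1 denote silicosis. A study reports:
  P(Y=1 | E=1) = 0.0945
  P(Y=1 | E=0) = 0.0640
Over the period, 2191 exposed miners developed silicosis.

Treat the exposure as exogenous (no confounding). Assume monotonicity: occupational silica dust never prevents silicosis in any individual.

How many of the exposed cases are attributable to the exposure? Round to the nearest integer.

about 707 cases

Let p₁ = 0.0945, p₀ = 0.064.
PN = (p₁ − p₀)/p₁ = (0.0945 − 0.064) / 0.0945 ≈ 0.32275.
Attributable cases ≈ PN × (exposed cases) = 0.32275 × 2191 ≈ 707.15.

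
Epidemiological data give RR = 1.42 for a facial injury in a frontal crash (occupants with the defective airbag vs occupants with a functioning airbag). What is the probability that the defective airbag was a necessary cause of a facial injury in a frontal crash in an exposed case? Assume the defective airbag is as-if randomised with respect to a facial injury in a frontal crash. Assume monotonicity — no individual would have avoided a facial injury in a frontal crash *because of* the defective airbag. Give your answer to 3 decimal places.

Under exogeneity and monotonicity, PN = (RR − 1) / RR = 1 − 1/RR.
PN = (1.42 − 1) / 1.42 = 0.42 / 1.42 ≈ 0.2958

PN ≈ 0.296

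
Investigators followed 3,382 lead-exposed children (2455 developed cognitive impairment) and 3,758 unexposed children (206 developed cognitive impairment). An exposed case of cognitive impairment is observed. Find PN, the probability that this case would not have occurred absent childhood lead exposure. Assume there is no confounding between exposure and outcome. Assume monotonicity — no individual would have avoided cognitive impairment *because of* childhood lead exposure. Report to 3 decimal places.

p₁ = P(outcome | exposed) = 2455/3382 = 0.7259
p₀ = P(outcome | unexposed) = 206/3758 = 0.054816
Under exogeneity and monotonicity, PN = (p₁ − p₀) / p₁.
PN = (0.7259 − 0.054816) / 0.7259 = 0.67109 / 0.7259 ≈ 0.9245

PN ≈ 0.924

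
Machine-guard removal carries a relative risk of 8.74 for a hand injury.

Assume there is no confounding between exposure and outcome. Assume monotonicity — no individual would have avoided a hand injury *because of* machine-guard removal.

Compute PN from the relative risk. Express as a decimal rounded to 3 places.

Under exogeneity and monotonicity, PN = (RR − 1) / RR = 1 − 1/RR.
PN = (8.74 − 1) / 8.74 = 7.74 / 8.74 ≈ 0.8856

PN ≈ 0.886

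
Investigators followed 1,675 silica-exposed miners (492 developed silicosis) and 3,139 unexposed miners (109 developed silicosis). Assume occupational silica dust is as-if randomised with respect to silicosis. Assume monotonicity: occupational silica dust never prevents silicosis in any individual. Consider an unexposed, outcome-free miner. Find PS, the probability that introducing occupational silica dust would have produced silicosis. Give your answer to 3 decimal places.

PS ≈ 0.268

p₁ = P(outcome | exposed) = 492/1675 = 0.29373
p₀ = P(outcome | unexposed) = 109/3139 = 0.034724
Under exogeneity and monotonicity, PS = (p₁ − p₀) / (1 − p₀).
PS = (0.29373 − 0.034724) / (1 − 0.034724) = 0.25901 / 0.96528 ≈ 0.2683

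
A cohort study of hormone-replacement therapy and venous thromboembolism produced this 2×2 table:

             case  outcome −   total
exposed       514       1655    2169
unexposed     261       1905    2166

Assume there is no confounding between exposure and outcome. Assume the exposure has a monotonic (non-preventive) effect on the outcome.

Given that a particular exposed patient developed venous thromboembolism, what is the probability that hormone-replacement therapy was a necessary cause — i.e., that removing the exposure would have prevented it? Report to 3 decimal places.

PN ≈ 0.492

p₁ = P(outcome | exposed) = 514/2169 = 0.23698
p₀ = P(outcome | unexposed) = 261/2166 = 0.1205
Under exogeneity and monotonicity, PN = (p₁ − p₀)/p₁.
PN = (0.23698 − 0.1205) / 0.23698 ≈ 0.4915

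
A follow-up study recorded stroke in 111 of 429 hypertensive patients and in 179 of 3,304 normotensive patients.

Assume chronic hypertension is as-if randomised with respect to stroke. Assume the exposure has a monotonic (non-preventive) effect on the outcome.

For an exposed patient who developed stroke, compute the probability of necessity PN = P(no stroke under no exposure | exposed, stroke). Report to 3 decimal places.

PN ≈ 0.791

p₁ = P(outcome | exposed) = 111/429 = 0.25874
p₀ = P(outcome | unexposed) = 179/3304 = 0.054177
Under exogeneity and monotonicity, PN = (p₁ − p₀) / p₁.
PN = (0.25874 − 0.054177) / 0.25874 = 0.20456 / 0.25874 ≈ 0.7906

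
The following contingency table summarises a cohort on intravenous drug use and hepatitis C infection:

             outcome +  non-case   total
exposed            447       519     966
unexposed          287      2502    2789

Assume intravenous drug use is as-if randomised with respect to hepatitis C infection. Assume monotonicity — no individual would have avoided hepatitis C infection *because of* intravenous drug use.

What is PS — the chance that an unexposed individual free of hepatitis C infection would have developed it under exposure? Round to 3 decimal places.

p₁ = P(outcome | exposed) = 447/966 = 0.46273
p₀ = P(outcome | unexposed) = 287/2789 = 0.1029
Under exogeneity and monotonicity, PS = (p₁ − p₀) / (1 − p₀).
PS = (0.46273 − 0.1029) / (1 − 0.1029) = 0.35983 / 0.8971 ≈ 0.4011

PS ≈ 0.401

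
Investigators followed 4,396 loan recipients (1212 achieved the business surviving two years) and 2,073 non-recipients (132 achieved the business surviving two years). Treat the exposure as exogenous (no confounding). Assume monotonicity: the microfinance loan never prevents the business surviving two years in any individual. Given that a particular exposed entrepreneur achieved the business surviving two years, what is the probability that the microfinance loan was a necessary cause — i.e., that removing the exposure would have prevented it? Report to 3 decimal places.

PN ≈ 0.769

p₁ = P(outcome | exposed) = 1212/4396 = 0.27571
p₀ = P(outcome | unexposed) = 132/2073 = 0.063676
Under exogeneity and monotonicity, PN = (p₁ − p₀) / p₁.
PN = (0.27571 − 0.063676) / 0.27571 = 0.21203 / 0.27571 ≈ 0.7690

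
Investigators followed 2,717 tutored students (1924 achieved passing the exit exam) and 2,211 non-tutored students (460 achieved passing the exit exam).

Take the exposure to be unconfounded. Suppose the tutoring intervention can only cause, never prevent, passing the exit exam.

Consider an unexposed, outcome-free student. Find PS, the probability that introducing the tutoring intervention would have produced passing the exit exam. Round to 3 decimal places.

p₁ = P(outcome | exposed) = 1924/2717 = 0.70813
p₀ = P(outcome | unexposed) = 460/2211 = 0.20805
Under exogeneity and monotonicity, PS = (p₁ − p₀) / (1 − p₀).
PS = (0.70813 − 0.20805) / (1 − 0.20805) = 0.50008 / 0.79195 ≈ 0.6315

PS ≈ 0.631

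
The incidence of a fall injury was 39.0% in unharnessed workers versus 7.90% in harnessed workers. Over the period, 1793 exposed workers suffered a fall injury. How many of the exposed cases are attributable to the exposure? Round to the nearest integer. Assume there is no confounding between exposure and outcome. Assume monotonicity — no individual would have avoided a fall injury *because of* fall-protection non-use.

about 1430 cases

p₁ = 0.39, p₀ = 0.079.
PN = (p₁ − p₀)/p₁ = (0.39 − 0.079) / 0.39 ≈ 0.79744.
Attributable cases ≈ PN × (exposed cases) = 0.79744 × 1793 ≈ 1429.80.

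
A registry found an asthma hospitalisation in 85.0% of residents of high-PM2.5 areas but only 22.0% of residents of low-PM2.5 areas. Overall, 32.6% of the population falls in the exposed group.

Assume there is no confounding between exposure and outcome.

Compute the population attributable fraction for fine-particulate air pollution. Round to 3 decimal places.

PAF ≈ 0.483

p₁ = 0.85, p₀ = 0.22.
Overall risk P(Y=1) = π·p₁ + (1−π)·p₀ = 0.326×0.85 + 0.674×0.22 = 0.42538.
Under exogeneity, PAF = [P(Y=1) − p₀] / P(Y=1).
PAF = (0.42538 − 0.22) / 0.42538 ≈ 0.4828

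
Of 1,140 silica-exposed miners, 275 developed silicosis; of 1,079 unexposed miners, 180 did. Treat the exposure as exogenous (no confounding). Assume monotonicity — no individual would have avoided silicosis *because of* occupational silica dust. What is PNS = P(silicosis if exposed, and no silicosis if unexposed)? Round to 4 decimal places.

PNS ≈ 0.0744

p₁ = P(outcome | exposed) = 275/1140 = 0.24123
p₀ = P(outcome | unexposed) = 180/1079 = 0.16682
Under exogeneity and monotonicity, PNS = p₁ − p₀.
PNS = 0.24123 − 0.16682 = 0.074407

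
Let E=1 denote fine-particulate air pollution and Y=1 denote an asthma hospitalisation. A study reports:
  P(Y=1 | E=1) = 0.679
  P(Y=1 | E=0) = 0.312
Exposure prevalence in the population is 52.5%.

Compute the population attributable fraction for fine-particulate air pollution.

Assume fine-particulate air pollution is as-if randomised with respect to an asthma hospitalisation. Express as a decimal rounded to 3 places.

Let p₁ = 0.679, p₀ = 0.312.
Overall risk P(Y=1) = π·p₁ + (1−π)·p₀ = 0.525×0.679 + 0.475×0.312 = 0.50467.
Under exogeneity, PAF = [P(Y=1) − p₀] / P(Y=1).
PAF = (0.50467 − 0.312) / 0.50467 ≈ 0.3818

PAF ≈ 0.382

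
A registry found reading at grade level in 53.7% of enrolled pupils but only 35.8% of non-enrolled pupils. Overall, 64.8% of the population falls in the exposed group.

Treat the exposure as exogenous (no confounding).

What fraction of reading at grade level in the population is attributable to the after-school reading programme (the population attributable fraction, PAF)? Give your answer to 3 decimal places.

p₁ = 0.537, p₀ = 0.358.
Overall risk P(Y=1) = π·p₁ + (1−π)·p₀ = 0.648×0.537 + 0.352×0.358 = 0.47399.
Under exogeneity, PAF = [P(Y=1) − p₀] / P(Y=1).
PAF = (0.47399 − 0.358) / 0.47399 ≈ 0.2447

PAF ≈ 0.245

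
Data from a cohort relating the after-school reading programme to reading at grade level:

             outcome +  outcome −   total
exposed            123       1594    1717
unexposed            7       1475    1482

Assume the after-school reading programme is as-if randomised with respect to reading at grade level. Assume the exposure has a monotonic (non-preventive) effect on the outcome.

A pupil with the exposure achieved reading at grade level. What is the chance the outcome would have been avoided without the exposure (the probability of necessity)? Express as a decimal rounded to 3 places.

p₁ = P(outcome | exposed) = 123/1717 = 0.071637
p₀ = P(outcome | unexposed) = 7/1482 = 0.0047233
Under exogeneity and monotonicity, PN = (p₁ − p₀)/p₁.
PN = (0.071637 − 0.0047233) / 0.071637 ≈ 0.9341

PN ≈ 0.934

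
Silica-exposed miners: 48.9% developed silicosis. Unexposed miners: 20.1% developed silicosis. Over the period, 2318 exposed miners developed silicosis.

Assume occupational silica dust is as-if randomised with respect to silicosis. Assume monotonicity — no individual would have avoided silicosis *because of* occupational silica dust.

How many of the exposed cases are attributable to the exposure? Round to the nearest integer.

p₁ = 0.489, p₀ = 0.201.
PN = (p₁ − p₀)/p₁ = (0.489 − 0.201) / 0.489 ≈ 0.58896.
Attributable cases ≈ PN × (exposed cases) = 0.58896 × 2318 ≈ 1365.20.

about 1365 cases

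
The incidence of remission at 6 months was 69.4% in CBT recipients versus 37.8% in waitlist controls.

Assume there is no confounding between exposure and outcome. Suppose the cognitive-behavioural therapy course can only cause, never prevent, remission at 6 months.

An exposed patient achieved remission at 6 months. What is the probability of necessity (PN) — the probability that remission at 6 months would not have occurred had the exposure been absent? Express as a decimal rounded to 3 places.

p₁ = 0.694, p₀ = 0.378.
Under exogeneity and monotonicity, PN = (p₁ − p₀) / p₁.
PN = (0.694 − 0.378) / 0.694 = 0.316 / 0.694 ≈ 0.4553

PN ≈ 0.455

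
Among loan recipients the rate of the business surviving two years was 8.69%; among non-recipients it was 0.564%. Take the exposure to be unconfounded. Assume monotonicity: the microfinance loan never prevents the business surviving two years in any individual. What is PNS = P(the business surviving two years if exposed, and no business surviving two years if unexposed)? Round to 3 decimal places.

PNS ≈ 0.081

p₁ = 0.0869, p₀ = 0.00564.
Under exogeneity and monotonicity, PNS = p₁ − p₀.
PNS = 0.0869 − 0.00564 = 0.08126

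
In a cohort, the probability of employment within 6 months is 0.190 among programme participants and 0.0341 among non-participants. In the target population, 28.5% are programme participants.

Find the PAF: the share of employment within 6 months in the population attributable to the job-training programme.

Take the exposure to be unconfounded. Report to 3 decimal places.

PAF ≈ 0.566

Let p₁ = 0.19, p₀ = 0.0341.
Overall risk P(Y=1) = π·p₁ + (1−π)·p₀ = 0.285×0.19 + 0.715×0.0341 = 0.078532.
Under exogeneity, PAF = [P(Y=1) − p₀] / P(Y=1).
PAF = (0.078532 − 0.0341) / 0.078532 ≈ 0.5658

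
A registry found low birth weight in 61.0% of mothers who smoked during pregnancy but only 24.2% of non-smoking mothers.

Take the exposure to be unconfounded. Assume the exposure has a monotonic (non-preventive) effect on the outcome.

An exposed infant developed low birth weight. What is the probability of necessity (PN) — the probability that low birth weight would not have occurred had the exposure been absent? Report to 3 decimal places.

p₁ = 0.61, p₀ = 0.242.
Under exogeneity and monotonicity, PN = (p₁ − p₀) / p₁.
PN = (0.61 − 0.242) / 0.61 = 0.368 / 0.61 ≈ 0.6033

PN ≈ 0.603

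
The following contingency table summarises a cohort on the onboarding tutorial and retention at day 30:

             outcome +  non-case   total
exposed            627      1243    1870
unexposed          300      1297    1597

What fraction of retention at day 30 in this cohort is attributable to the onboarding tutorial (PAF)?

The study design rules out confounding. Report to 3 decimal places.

p₁ = P(outcome | exposed) = 627/1870 = 0.33529
p₀ = P(outcome | unexposed) = 300/1597 = 0.18785
Exposure prevalence π = 1870/3467 = 0.53937; overall risk P(Y=1) = 0.26738.
Under exogeneity, PAF = [P(Y=1) − p₀]/P(Y=1).
PAF = (0.26738 − 0.18785) / 0.26738 ≈ 0.2974

PAF ≈ 0.297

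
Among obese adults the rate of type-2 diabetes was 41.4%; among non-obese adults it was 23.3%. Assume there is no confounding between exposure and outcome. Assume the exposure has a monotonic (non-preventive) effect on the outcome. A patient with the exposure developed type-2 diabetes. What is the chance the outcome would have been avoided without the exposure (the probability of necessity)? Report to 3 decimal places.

PN ≈ 0.437

p₁ = 0.414, p₀ = 0.233.
Under exogeneity and monotonicity, PN = (p₁ − p₀) / p₁.
PN = (0.414 − 0.233) / 0.414 = 0.181 / 0.414 ≈ 0.4372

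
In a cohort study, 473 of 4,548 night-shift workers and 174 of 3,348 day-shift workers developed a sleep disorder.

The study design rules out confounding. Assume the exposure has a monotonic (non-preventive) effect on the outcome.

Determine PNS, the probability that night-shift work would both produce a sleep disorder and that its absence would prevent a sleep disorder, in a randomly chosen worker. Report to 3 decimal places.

PNS ≈ 0.052

p₁ = P(outcome | exposed) = 473/4548 = 0.104
p₀ = P(outcome | unexposed) = 174/3348 = 0.051971
Under exogeneity and monotonicity, PNS = p₁ − p₀.
PNS = 0.104 − 0.051971 = 0.05203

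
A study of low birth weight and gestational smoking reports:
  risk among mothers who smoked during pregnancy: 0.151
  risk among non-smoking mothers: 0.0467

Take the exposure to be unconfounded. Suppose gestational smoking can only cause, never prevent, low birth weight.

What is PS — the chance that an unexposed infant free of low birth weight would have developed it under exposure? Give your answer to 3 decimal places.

Let p₁ = 0.151, p₀ = 0.0467.
Under exogeneity and monotonicity, PS = (p₁ − p₀) / (1 − p₀).
PS = (0.151 − 0.0467) / (1 − 0.0467) = 0.1043 / 0.9533 ≈ 0.1094

PS ≈ 0.109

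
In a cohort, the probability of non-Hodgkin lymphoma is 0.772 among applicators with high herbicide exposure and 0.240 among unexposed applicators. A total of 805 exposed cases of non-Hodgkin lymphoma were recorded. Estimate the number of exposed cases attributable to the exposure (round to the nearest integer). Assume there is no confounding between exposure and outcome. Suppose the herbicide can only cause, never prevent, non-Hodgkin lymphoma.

about 555 cases

Let p₁ = 0.772, p₀ = 0.24.
PN = (p₁ − p₀)/p₁ = (0.772 − 0.24) / 0.772 ≈ 0.68912.
Attributable cases ≈ PN × (exposed cases) = 0.68912 × 805 ≈ 554.74.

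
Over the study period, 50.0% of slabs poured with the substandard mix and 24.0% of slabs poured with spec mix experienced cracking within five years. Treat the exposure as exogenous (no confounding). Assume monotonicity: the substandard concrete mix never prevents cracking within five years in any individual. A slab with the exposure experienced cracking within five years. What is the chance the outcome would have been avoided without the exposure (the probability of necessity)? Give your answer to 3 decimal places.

p₁ = 0.5, p₀ = 0.24.
Under exogeneity and monotonicity, PN = (p₁ − p₀) / p₁.
PN = (0.5 − 0.24) / 0.5 = 0.26 / 0.5 ≈ 0.5200

PN ≈ 0.520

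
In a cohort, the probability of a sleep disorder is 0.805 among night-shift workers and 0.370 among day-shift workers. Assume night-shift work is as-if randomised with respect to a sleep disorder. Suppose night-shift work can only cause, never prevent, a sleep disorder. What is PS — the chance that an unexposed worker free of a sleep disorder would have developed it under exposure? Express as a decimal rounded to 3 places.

PS ≈ 0.690

Let p₁ = 0.805, p₀ = 0.37.
Under exogeneity and monotonicity, PS = (p₁ − p₀) / (1 − p₀).
PS = (0.805 − 0.37) / (1 − 0.37) = 0.435 / 0.63 ≈ 0.6905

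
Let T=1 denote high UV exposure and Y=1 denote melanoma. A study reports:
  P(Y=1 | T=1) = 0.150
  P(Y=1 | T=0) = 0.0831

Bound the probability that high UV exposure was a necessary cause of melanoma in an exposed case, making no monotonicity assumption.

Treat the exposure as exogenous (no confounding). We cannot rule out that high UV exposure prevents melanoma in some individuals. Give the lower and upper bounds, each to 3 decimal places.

0.446 ≤ PN ≤ 1.000

Let p₁ = 0.15, p₀ = 0.0831.
Under exogeneity alone the bounds on PN are max{0,(p₁−p₀)/p₁} ≤ PN ≤ min{1,(1−p₀)/p₁}.
  lower = (p₁ − p₀)/p₁ = 0.0669 / 0.15 ≈ 0.4460
  upper = min{1, (1 − p₀)/p₁} = 0.9169 / 0.15 ≈ 6.1127 → capped at 1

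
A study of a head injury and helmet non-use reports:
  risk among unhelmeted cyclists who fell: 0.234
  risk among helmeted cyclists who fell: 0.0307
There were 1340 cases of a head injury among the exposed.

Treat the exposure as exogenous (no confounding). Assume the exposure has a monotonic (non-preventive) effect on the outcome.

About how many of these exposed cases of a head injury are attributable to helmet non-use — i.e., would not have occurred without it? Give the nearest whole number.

Let p₁ = 0.234, p₀ = 0.0307.
PN = (p₁ − p₀)/p₁ = (0.234 − 0.0307) / 0.234 ≈ 0.86880.
Attributable cases ≈ PN × (exposed cases) = 0.86880 × 1340 ≈ 1164.20.

about 1164 cases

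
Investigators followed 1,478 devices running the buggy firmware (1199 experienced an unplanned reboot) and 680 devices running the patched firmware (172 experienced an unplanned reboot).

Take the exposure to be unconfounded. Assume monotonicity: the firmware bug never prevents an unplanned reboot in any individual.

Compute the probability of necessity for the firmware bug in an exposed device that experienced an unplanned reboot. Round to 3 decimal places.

p₁ = P(outcome | exposed) = 1199/1478 = 0.81123
p₀ = P(outcome | unexposed) = 172/680 = 0.25294
Under exogeneity and monotonicity, PN = (p₁ − p₀) / p₁.
PN = (0.81123 − 0.25294) / 0.81123 = 0.55829 / 0.81123 ≈ 0.6882

PN ≈ 0.688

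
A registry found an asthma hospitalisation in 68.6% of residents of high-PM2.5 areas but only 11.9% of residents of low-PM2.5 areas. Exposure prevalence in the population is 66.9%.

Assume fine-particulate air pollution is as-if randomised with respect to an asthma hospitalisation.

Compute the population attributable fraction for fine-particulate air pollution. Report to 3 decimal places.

p₁ = 0.686, p₀ = 0.119.
Overall risk P(Y=1) = π·p₁ + (1−π)·p₀ = 0.669×0.686 + 0.331×0.119 = 0.49832.
Under exogeneity, PAF = [P(Y=1) − p₀] / P(Y=1).
PAF = (0.49832 − 0.119) / 0.49832 ≈ 0.7612

PAF ≈ 0.761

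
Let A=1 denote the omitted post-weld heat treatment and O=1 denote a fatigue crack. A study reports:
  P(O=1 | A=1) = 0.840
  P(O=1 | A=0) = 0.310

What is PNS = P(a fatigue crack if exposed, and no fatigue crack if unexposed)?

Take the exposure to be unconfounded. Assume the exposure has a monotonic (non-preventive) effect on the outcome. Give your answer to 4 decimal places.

Let p₁ = 0.84, p₀ = 0.31.
Under exogeneity and monotonicity, PNS = p₁ − p₀.
PNS = 0.84 − 0.31 = 0.53

PNS ≈ 0.5300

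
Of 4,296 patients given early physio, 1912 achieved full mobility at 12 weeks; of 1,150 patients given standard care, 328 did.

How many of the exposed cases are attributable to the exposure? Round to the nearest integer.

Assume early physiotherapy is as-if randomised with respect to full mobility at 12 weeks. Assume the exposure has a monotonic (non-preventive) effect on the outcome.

about 687 cases

p₁ = P(outcome | exposed) = 1912/4296 = 0.44507
p₀ = P(outcome | unexposed) = 328/1150 = 0.28522
PN = (p₁ − p₀)/p₁ = (0.44507 − 0.28522) / 0.44507 ≈ 0.35916.
Attributable cases ≈ PN × (exposed cases) = 0.35916 × 1912 ≈ 686.71.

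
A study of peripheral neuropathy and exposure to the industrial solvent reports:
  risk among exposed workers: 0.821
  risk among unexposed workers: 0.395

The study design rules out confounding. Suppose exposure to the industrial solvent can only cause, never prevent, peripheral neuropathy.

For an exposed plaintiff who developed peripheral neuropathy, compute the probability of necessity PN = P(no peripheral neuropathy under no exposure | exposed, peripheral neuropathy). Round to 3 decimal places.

PN ≈ 0.519

Let p₁ = 0.821, p₀ = 0.395.
Under exogeneity and monotonicity, PN = (p₁ − p₀) / p₁.
PN = (0.821 − 0.395) / 0.821 = 0.426 / 0.821 ≈ 0.5189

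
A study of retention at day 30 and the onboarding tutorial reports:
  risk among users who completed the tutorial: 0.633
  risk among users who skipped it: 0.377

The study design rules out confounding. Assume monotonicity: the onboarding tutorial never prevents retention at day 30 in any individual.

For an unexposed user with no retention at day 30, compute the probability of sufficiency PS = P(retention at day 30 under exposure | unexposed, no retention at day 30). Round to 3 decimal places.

Let p₁ = 0.633, p₀ = 0.377.
Under exogeneity and monotonicity, PS = (p₁ − p₀) / (1 − p₀).
PS = (0.633 − 0.377) / (1 − 0.377) = 0.256 / 0.623 ≈ 0.4109

PS ≈ 0.411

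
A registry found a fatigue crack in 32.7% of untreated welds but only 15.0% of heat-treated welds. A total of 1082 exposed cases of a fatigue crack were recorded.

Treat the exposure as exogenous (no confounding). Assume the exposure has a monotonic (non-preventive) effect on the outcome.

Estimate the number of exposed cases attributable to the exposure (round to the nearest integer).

p₁ = 0.327, p₀ = 0.15.
PN = (p₁ − p₀)/p₁ = (0.327 − 0.15) / 0.327 ≈ 0.54128.
Attributable cases ≈ PN × (exposed cases) = 0.54128 × 1082 ≈ 585.67.

about 586 cases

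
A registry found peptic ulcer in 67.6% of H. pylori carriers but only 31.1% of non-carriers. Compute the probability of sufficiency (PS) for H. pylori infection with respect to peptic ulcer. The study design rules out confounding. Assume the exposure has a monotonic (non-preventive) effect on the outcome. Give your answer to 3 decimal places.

PS ≈ 0.530

p₁ = 0.676, p₀ = 0.311.
Under exogeneity and monotonicity, PS = (p₁ − p₀) / (1 − p₀).
PS = (0.676 − 0.311) / (1 − 0.311) = 0.365 / 0.689 ≈ 0.5298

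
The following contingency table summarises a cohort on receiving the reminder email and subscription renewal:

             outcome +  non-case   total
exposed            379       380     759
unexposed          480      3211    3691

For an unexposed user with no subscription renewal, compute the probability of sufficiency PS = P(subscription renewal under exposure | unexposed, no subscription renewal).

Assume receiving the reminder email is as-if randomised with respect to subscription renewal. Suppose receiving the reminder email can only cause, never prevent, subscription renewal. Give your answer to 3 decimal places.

PS ≈ 0.424

p₁ = P(outcome | exposed) = 379/759 = 0.49934
p₀ = P(outcome | unexposed) = 480/3691 = 0.13005
Under exogeneity and monotonicity, PS = (p₁ − p₀) / (1 − p₀).
PS = (0.49934 − 0.13005) / (1 − 0.13005) = 0.3693 / 0.86995 ≈ 0.4245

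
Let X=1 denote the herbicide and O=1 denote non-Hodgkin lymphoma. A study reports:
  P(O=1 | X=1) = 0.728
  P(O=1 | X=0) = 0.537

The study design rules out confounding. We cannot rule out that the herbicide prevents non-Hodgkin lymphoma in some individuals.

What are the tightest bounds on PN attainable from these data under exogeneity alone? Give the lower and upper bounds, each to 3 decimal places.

0.262 ≤ PN ≤ 0.636

Let p₁ = 0.728, p₀ = 0.537.
Under exogeneity alone the bounds on PN are max{0,(p₁−p₀)/p₁} ≤ PN ≤ min{1,(1−p₀)/p₁}.
  lower = (p₁ − p₀)/p₁ = 0.191 / 0.728 ≈ 0.2624
  upper = min{1, (1 − p₀)/p₁} = 0.463 / 0.728 ≈ 0.6360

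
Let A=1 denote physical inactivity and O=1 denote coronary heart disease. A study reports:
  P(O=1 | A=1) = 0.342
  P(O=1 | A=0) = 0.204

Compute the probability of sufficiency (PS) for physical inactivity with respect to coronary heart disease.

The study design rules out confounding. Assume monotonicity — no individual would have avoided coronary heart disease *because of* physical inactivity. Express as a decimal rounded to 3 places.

Let p₁ = 0.342, p₀ = 0.204.
Under exogeneity and monotonicity, PS = (p₁ − p₀) / (1 − p₀).
PS = (0.342 − 0.204) / (1 − 0.204) = 0.138 / 0.796 ≈ 0.1734

PS ≈ 0.173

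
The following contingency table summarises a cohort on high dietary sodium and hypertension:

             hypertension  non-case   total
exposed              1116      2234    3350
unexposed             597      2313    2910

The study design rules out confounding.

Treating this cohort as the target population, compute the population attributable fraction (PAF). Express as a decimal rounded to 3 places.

PAF ≈ 0.250

p₁ = P(outcome | exposed) = 1116/3350 = 0.33313
p₀ = P(outcome | unexposed) = 597/2910 = 0.20515
Exposure prevalence π = 3350/6260 = 0.53514; overall risk P(Y=1) = 0.27364.
Under exogeneity, PAF = [P(Y=1) − p₀]/P(Y=1).
PAF = (0.27364 − 0.20515) / 0.27364 ≈ 0.2503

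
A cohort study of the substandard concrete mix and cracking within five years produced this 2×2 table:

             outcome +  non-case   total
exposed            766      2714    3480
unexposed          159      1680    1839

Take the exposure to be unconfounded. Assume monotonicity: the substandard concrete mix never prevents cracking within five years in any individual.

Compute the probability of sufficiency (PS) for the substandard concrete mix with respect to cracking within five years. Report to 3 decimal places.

p₁ = P(outcome | exposed) = 766/3480 = 0.22011
p₀ = P(outcome | unexposed) = 159/1839 = 0.08646
Under exogeneity and monotonicity, PS = (p₁ − p₀) / (1 − p₀).
PS = (0.22011 − 0.08646) / (1 − 0.08646) = 0.13365 / 0.91354 ≈ 0.1463

PS ≈ 0.146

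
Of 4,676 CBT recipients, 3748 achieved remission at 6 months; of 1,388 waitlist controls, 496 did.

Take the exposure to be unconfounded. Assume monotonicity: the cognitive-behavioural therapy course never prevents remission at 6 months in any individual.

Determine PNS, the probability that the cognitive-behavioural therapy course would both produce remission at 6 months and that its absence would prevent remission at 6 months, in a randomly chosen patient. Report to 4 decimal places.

PNS ≈ 0.4442

p₁ = P(outcome | exposed) = 3748/4676 = 0.80154
p₀ = P(outcome | unexposed) = 496/1388 = 0.35735
Under exogeneity and monotonicity, PNS = p₁ − p₀.
PNS = 0.80154 − 0.35735 = 0.44419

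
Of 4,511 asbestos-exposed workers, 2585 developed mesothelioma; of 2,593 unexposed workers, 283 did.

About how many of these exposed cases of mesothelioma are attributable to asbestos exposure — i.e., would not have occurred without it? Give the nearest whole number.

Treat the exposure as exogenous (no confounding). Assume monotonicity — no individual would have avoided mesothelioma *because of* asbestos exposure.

p₁ = P(outcome | exposed) = 2585/4511 = 0.57304
p₀ = P(outcome | unexposed) = 283/2593 = 0.10914
PN = (p₁ − p₀)/p₁ = (0.57304 − 0.10914) / 0.57304 ≈ 0.80954.
Attributable cases ≈ PN × (exposed cases) = 0.80954 × 2585 ≈ 2092.67.

about 2093 cases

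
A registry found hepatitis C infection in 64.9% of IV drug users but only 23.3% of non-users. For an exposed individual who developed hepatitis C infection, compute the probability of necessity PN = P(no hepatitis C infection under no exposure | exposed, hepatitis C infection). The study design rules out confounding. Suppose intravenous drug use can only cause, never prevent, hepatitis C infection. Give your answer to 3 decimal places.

PN ≈ 0.641

p₁ = 0.649, p₀ = 0.233.
Under exogeneity and monotonicity, PN = (p₁ − p₀) / p₁.
PN = (0.649 − 0.233) / 0.649 = 0.416 / 0.649 ≈ 0.6410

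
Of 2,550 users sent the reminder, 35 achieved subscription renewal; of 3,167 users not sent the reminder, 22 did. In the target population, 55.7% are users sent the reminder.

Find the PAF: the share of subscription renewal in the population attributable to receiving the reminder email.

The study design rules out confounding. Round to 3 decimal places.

p₁ = P(outcome | exposed) = 35/2550 = 0.013725
p₀ = P(outcome | unexposed) = 22/3167 = 0.0069466
Overall risk P(Y=1) = π·p₁ + (1−π)·p₀ = 0.557×0.013725 + 0.443×0.0069466 = 0.010722.
Under exogeneity, PAF = [P(Y=1) − p₀] / P(Y=1).
PAF = (0.010722 − 0.0069466) / 0.010722 ≈ 0.3521

PAF ≈ 0.352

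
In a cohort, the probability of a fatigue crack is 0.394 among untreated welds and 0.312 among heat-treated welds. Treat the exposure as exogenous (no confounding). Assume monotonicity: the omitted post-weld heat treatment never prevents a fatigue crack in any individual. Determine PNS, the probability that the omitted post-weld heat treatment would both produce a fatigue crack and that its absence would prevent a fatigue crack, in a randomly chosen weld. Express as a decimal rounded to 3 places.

PNS ≈ 0.082

Let p₁ = 0.394, p₀ = 0.312.
Under exogeneity and monotonicity, PNS = p₁ − p₀.
PNS = 0.394 − 0.312 = 0.082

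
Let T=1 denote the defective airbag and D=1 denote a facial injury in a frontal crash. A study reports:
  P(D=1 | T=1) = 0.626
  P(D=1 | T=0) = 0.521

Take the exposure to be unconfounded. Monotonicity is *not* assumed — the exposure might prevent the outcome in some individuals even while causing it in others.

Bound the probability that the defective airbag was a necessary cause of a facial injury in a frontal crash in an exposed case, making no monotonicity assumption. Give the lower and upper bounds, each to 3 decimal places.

0.168 ≤ PN ≤ 0.765

Let p₁ = 0.626, p₀ = 0.521.
Under exogeneity alone the bounds on PN are max{0,(p₁−p₀)/p₁} ≤ PN ≤ min{1,(1−p₀)/p₁}.
  lower = (p₁ − p₀)/p₁ = 0.105 / 0.626 ≈ 0.1677
  upper = min{1, (1 − p₀)/p₁} = 0.479 / 0.626 ≈ 0.7652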